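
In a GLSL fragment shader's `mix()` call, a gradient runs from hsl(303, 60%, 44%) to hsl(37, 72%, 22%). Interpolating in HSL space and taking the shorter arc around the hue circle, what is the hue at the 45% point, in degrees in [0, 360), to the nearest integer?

345

Hue: 37 − 303 = -266°, but |-266| > 180 so the shorter arc goes the other way: Δh = -266 + 360 = 94°.
H = 303 + 0.45 × (94) = 345.3 → 345°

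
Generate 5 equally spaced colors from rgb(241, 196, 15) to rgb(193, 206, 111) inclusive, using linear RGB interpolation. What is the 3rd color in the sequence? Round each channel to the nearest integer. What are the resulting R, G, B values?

(217, 201, 63)

With 5 swatches and endpoints inclusive, swatch 3 sits at t = (3 − 1)/(5 − 1) = 2/4 ≈ 0.5.
R = 241 + 0.5 × (193 − 241) = 217 → 217
G = 196 + 0.5 × (206 − 196) = 201 → 201
B = 15 + 0.5 × (111 − 15) = 63 → 63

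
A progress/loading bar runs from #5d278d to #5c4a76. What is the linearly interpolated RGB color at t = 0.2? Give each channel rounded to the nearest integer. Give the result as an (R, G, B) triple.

(93, 46, 136)

#5d278d → (93, 39, 141); #5c4a76 → (92, 74, 118).
R = 93 + 0.2 × (92 − 93) = 93 + 0.2 × -1 = 92.8 → 93
G = 39 + 0.2 × (74 − 39) = 39 + 0.2 × 35 = 46 → 46
B = 141 + 0.2 × (118 − 141) = 141 + 0.2 × -23 = 136.4 → 136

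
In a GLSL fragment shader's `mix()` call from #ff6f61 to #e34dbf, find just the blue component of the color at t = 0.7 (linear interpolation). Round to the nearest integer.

B₁ = 97 (from #ff6f61), B₂ = 191 (from #e34dbf).
B = 97 + 0.7 × (191 − 97) = 162.8 → 163

163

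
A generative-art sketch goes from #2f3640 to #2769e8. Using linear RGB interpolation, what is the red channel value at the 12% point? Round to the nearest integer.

46

R₁ = 47 (from #2f3640), R₂ = 39 (from #2769e8).
R = 47 + 0.12 × (39 − 47) = 46.04 → 46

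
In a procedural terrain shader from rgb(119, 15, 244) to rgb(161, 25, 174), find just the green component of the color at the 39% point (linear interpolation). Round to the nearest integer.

G = 15 + 0.39 × (25 − 15) = 18.9 → 19

19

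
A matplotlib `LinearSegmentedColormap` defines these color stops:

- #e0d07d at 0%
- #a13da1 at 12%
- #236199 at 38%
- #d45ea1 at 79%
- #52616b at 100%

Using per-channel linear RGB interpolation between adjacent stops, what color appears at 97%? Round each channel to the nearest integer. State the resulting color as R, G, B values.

(101, 97, 115)

97% lies between the 79% and 100% stops, so the local fraction is t = (97 − 79)/(100 − 79) = 18/21 ≈ 0.8571.
#d45ea1 → (212, 94, 161); #52616b → (82, 97, 107).
R = 212 + 0.8571 × (82 − 212) = 100.577 → 101
G = 94 + 0.8571 × (97 − 94) = 96.571 → 97
B = 161 + 0.8571 × (107 − 161) = 114.717 → 115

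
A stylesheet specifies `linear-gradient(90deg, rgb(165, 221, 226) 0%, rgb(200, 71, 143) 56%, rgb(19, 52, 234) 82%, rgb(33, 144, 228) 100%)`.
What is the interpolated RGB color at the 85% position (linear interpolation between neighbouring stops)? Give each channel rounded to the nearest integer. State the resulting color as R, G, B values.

(21, 67, 233)

85% lies between the 82% and 100% stops, so the local fraction is t = (85 − 82)/(100 − 82) = 3/18 ≈ 0.1667.
R = 19 + 0.1667 × (33 − 19) = 21.334 → 21
G = 52 + 0.1667 × (144 − 52) = 67.336 → 67
B = 234 + 0.1667 × (228 − 234) = 233 → 233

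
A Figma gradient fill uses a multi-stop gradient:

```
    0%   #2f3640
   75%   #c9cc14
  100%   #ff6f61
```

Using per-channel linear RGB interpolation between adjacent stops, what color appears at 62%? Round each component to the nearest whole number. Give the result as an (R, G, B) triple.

62% lies between the 0% and 75% stops, so the local fraction is t = (62 − 0)/(75 − 0) = 62/75 ≈ 0.8267.
#2f3640 → (47, 54, 64); #c9cc14 → (201, 204, 20).
R = 47 + 0.8267 × (201 − 47) = 174.312 → 174
G = 54 + 0.8267 × (204 − 54) = 178.005 → 178
B = 64 + 0.8267 × (20 − 64) = 27.625 → 28

(174, 178, 28)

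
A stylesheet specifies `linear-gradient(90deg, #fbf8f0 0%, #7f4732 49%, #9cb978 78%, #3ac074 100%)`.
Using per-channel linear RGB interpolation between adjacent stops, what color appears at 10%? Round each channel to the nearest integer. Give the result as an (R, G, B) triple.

(226, 212, 201)

10% lies between the 0% and 49% stops, so the local fraction is t = (10 − 0)/(49 − 0) = 10/49 ≈ 0.2041.
#fbf8f0 → (251, 248, 240); #7f4732 → (127, 71, 50).
R = 251 + 0.2041 × (127 − 251) = 225.692 → 226
G = 248 + 0.2041 × (71 − 248) = 211.874 → 212
B = 240 + 0.2041 × (50 − 240) = 201.221 → 201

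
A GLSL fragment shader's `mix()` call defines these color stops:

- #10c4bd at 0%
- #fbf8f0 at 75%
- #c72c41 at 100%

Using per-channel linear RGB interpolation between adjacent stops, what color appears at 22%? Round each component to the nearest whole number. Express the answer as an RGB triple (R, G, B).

22% lies between the 0% and 75% stops, so the local fraction is t = (22 − 0)/(75 − 0) = 22/75 ≈ 0.2933.
#10c4bd → (16, 196, 189); #fbf8f0 → (251, 248, 240).
R = 16 + 0.2933 × (251 − 16) = 84.925 → 85
G = 196 + 0.2933 × (248 − 196) = 211.252 → 211
B = 189 + 0.2933 × (240 − 189) = 203.958 → 204

(85, 211, 204)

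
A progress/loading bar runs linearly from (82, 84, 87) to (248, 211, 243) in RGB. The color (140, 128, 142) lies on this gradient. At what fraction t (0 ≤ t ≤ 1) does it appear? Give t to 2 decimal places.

0.35

Invert the lerp on the R channel (largest span, 166): t = (140 − 82) / (248 − 82) = 58/166 = 0.3494.
Check on G: (128 − 84)/(211 − 84) = 0.3465 ✓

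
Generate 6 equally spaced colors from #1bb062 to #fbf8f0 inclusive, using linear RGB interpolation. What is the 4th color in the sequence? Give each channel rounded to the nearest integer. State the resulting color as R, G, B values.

With 6 swatches and endpoints inclusive, swatch 4 sits at t = (4 − 1)/(6 − 1) = 3/5 ≈ 0.6.
#1bb062 → (27, 176, 98); #fbf8f0 → (251, 248, 240).
R = 27 + 0.6 × (251 − 27) = 161.4 → 161
G = 176 + 0.6 × (248 − 176) = 219.2 → 219
B = 98 + 0.6 × (240 − 98) = 183.2 → 183

(161, 219, 183)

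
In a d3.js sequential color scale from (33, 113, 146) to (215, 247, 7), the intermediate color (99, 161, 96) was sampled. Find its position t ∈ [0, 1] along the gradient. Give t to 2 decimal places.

0.36

Invert the lerp on the R channel (largest span, 182): t = (99 − 33) / (215 − 33) = 66/182 = 0.36264.
Check on G: (161 − 113)/(247 − 113) = 0.3582 ✓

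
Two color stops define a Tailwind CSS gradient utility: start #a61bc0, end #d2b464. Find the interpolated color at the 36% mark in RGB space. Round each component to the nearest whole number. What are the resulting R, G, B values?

#a61bc0 → (166, 27, 192); #d2b464 → (210, 180, 100).
36% corresponds to t = 0.36.
R = 166 + 0.36 × (210 − 166) = 166 + 0.36 × 44 = 181.84 → 182
G = 27 + 0.36 × (180 − 27) = 27 + 0.36 × 153 = 82.08 → 82
B = 192 + 0.36 × (100 − 192) = 192 + 0.36 × -92 = 158.88 → 159

(182, 82, 159)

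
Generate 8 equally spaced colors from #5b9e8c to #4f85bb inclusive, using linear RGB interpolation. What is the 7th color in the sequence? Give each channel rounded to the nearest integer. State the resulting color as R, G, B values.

With 8 swatches and endpoints inclusive, swatch 7 sits at t = (7 − 1)/(8 − 1) = 6/7 ≈ 0.8571.
#5b9e8c → (91, 158, 140); #4f85bb → (79, 133, 187).
R = 91 + 0.8571 × (79 − 91) = 80.715 → 81
G = 158 + 0.8571 × (133 − 158) = 136.572 → 137
B = 140 + 0.8571 × (187 − 140) = 180.284 → 180

(81, 137, 180)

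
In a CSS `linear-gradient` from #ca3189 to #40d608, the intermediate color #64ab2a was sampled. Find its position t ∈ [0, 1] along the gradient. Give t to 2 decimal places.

Invert the lerp on the G channel (largest span, 165): t = (171 − 49) / (214 − 49) = 122/165 = 0.73939.
Check on R: (100 − 202)/(64 − 202) = 0.7391 ✓

0.74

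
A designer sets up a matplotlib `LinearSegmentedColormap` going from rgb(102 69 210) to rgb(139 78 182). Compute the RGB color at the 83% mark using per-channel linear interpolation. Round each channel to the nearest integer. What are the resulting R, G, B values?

(133, 76, 187)

83% corresponds to t = 0.83.
R = 102 + 0.83 × (139 − 102) = 102 + 0.83 × 37 = 132.71 → 133
G = 69 + 0.83 × (78 − 69) = 69 + 0.83 × 9 = 76.47 → 76
B = 210 + 0.83 × (182 − 210) = 210 + 0.83 × -28 = 186.76 → 187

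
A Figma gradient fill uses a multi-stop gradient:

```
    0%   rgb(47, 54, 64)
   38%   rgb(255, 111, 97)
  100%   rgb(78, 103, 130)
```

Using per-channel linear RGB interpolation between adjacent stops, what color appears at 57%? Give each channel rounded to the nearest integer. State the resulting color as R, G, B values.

57% lies between the 38% and 100% stops, so the local fraction is t = (57 − 38)/(100 − 38) = 19/62 ≈ 0.3065.
R = 255 + 0.3065 × (78 − 255) = 200.75 → 201
G = 111 + 0.3065 × (103 − 111) = 108.548 → 109
B = 97 + 0.3065 × (130 − 97) = 107.114 → 107

(201, 109, 107)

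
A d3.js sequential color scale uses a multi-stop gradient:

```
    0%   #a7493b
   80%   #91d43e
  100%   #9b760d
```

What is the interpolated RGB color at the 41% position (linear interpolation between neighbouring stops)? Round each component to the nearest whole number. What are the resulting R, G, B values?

(156, 144, 61)

41% lies between the 0% and 80% stops, so the local fraction is t = (41 − 0)/(80 − 0) = 41/80 ≈ 0.5125.
#a7493b → (167, 73, 59); #91d43e → (145, 212, 62).
R = 167 + 0.5125 × (145 − 167) = 155.725 → 156
G = 73 + 0.5125 × (212 − 73) = 144.238 → 144
B = 59 + 0.5125 × (62 − 59) = 60.538 → 61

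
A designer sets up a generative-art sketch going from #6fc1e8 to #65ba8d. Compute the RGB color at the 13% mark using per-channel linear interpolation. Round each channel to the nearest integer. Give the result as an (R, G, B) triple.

(110, 192, 220)

#6fc1e8 → (111, 193, 232); #65ba8d → (101, 186, 141).
13% corresponds to t = 0.13.
R = 111 + 0.13 × (101 − 111) = 111 + 0.13 × -10 = 109.7 → 110
G = 193 + 0.13 × (186 − 193) = 193 + 0.13 × -7 = 192.09 → 192
B = 232 + 0.13 × (141 − 232) = 232 + 0.13 × -91 = 220.17 → 220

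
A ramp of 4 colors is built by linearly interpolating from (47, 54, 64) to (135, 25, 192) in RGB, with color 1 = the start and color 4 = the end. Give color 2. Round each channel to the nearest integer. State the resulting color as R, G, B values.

(76, 44, 107)

With 4 swatches and endpoints inclusive, swatch 2 sits at t = (2 − 1)/(4 − 1) = 1/3 ≈ 0.3333.
R = 47 + 0.3333 × (135 − 47) = 76.33 → 76
G = 54 + 0.3333 × (25 − 54) = 44.334 → 44
B = 64 + 0.3333 × (192 − 64) = 106.662 → 107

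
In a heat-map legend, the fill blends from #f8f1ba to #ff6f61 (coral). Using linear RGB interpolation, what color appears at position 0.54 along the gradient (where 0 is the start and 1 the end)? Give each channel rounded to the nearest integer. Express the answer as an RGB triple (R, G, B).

#f8f1ba → (248, 241, 186); #ff6f61 → (255, 111, 97).
R = 248 + 0.54 × (255 − 248) = 248 + 0.54 × 7 = 251.78 → 252
G = 241 + 0.54 × (111 − 241) = 241 + 0.54 × -130 = 170.8 → 171
B = 186 + 0.54 × (97 − 186) = 186 + 0.54 × -89 = 137.94 → 138
So the blended color is (252, 171, 138), about #fcab8a.

(252, 171, 138)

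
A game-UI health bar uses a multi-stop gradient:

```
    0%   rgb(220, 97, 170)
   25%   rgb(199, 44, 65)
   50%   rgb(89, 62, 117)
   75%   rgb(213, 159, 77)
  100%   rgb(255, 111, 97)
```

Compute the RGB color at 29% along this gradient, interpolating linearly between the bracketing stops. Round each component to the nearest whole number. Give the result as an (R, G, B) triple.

29% lies between the 25% and 50% stops, so the local fraction is t = (29 − 25)/(50 − 25) = 4/25 ≈ 0.16.
R = 199 + 0.16 × (89 − 199) = 181.4 → 181
G = 44 + 0.16 × (62 − 44) = 46.88 → 47
B = 65 + 0.16 × (117 − 65) = 73.32 → 73

(181, 47, 73)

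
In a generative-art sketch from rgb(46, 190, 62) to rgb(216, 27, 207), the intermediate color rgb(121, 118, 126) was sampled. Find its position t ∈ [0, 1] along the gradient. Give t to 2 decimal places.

Invert the lerp on the R channel (largest span, 170): t = (121 − 46) / (216 − 46) = 75/170 = 0.44118.
Check on G: (118 − 190)/(27 − 190) = 0.4417 ✓

0.44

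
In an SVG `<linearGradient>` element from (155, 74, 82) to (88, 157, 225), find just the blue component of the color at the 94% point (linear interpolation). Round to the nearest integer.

B = 82 + 0.94 × (225 − 82) = 216.42 → 216

216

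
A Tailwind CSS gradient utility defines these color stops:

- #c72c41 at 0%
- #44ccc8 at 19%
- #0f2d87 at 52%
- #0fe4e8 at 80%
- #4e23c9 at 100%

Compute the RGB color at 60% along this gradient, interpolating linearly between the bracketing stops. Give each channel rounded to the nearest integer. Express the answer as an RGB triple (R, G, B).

60% lies between the 52% and 80% stops, so the local fraction is t = (60 − 52)/(80 − 52) = 8/28 ≈ 0.2857.
#0f2d87 → (15, 45, 135); #0fe4e8 → (15, 228, 232).
R = 15 + 0.2857 × (15 − 15) = 15 → 15
G = 45 + 0.2857 × (228 − 45) = 97.283 → 97
B = 135 + 0.2857 × (232 − 135) = 162.713 → 163

(15, 97, 163)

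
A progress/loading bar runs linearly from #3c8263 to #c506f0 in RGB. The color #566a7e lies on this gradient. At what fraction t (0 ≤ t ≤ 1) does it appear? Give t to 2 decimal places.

0.19

Invert the lerp on the B channel (largest span, 141): t = (126 − 99) / (240 − 99) = 27/141 = 0.19149.
Check on R: (86 − 60)/(197 − 60) = 0.1898 ✓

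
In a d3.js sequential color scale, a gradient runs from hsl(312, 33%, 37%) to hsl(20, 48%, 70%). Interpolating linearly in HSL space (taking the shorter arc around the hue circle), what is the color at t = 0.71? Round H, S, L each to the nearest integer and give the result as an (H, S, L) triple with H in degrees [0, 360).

(0, 44, 60)

Hue: 20 − 312 = -292°, but |-292| > 180 so the shorter arc goes the other way: Δh = -292 + 360 = 68°.
H = 312 + 0.71 × (68) = 360.28 → 360 → 360 mod 360 = 0°
S = 33 + 0.71 × (48 − 33) = 43.65 → 44%
L = 37 + 0.71 × (70 − 37) = 60.43 → 60%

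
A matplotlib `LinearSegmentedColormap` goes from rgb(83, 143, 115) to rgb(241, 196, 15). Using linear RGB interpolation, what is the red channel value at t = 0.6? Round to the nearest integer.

R = 83 + 0.6 × (241 − 83) = 177.8 → 178

178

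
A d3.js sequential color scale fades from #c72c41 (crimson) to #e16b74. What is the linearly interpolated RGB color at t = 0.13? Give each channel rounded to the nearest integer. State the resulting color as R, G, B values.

(202, 52, 72)

#c72c41 → (199, 44, 65); #e16b74 → (225, 107, 116).
R = 199 + 0.13 × (225 − 199) = 199 + 0.13 × 26 = 202.38 → 202
G = 44 + 0.13 × (107 − 44) = 44 + 0.13 × 63 = 52.19 → 52
B = 65 + 0.13 × (116 − 65) = 65 + 0.13 × 51 = 71.63 → 72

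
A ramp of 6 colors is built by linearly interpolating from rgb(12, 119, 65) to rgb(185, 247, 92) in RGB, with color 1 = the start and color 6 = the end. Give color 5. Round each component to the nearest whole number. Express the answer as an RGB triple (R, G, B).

With 6 swatches and endpoints inclusive, swatch 5 sits at t = (5 − 1)/(6 − 1) = 4/5 ≈ 0.8.
R = 12 + 0.8 × (185 − 12) = 150.4 → 150
G = 119 + 0.8 × (247 − 119) = 221.4 → 221
B = 65 + 0.8 × (92 − 65) = 86.6 → 87

(150, 221, 87)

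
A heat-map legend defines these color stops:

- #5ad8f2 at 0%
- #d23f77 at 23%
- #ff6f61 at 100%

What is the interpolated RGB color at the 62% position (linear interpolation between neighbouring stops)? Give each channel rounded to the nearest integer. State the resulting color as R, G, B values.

62% lies between the 23% and 100% stops, so the local fraction is t = (62 − 23)/(100 − 23) = 39/77 ≈ 0.5065.
#d23f77 → (210, 63, 119); #ff6f61 → (255, 111, 97).
R = 210 + 0.5065 × (255 − 210) = 232.792 → 233
G = 63 + 0.5065 × (111 − 63) = 87.312 → 87
B = 119 + 0.5065 × (97 − 119) = 107.857 → 108

(233, 87, 108)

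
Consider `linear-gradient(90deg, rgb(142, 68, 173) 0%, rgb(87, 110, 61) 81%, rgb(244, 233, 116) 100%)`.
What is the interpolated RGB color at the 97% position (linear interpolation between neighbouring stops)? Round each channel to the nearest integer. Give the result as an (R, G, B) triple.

(219, 214, 107)

97% lies between the 81% and 100% stops, so the local fraction is t = (97 − 81)/(100 − 81) = 16/19 ≈ 0.8421.
R = 87 + 0.8421 × (244 − 87) = 219.21 → 219
G = 110 + 0.8421 × (233 − 110) = 213.578 → 214
B = 61 + 0.8421 × (116 − 61) = 107.316 → 107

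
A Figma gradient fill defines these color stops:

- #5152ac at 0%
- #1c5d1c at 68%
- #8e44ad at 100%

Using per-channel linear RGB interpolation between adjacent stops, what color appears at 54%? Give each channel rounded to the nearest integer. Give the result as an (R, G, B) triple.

(39, 91, 58)

54% lies between the 0% and 68% stops, so the local fraction is t = (54 − 0)/(68 − 0) = 54/68 ≈ 0.7941.
#5152ac → (81, 82, 172); #1c5d1c → (28, 93, 28).
R = 81 + 0.7941 × (28 − 81) = 38.913 → 39
G = 82 + 0.7941 × (93 − 82) = 90.735 → 91
B = 172 + 0.7941 × (28 − 172) = 57.65 → 58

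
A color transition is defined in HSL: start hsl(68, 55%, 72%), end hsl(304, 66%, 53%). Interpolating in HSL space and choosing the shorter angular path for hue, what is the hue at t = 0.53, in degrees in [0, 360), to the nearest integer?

Hue: 304 − 68 = 236°, but |236| > 180 so the shorter arc goes the other way: Δh = 236 − 360 = -124°.
H = 68 + 0.53 × (-124) = 2.28 → 2°

2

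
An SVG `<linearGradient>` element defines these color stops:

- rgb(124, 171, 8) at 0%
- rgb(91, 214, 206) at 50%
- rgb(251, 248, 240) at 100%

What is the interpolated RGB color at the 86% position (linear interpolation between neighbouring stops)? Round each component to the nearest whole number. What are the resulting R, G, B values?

86% lies between the 50% and 100% stops, so the local fraction is t = (86 − 50)/(100 − 50) = 36/50 ≈ 0.72.
R = 91 + 0.72 × (251 − 91) = 206.2 → 206
G = 214 + 0.72 × (248 − 214) = 238.48 → 238
B = 206 + 0.72 × (240 − 206) = 230.48 → 230

(206, 238, 230)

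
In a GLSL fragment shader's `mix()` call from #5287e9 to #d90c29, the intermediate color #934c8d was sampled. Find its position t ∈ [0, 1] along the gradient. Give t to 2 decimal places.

0.48

Invert the lerp on the B channel (largest span, 192): t = (141 − 233) / (41 − 233) = -92/-192 = 0.47917.
Check on R: (147 − 82)/(217 − 82) = 0.4815 ✓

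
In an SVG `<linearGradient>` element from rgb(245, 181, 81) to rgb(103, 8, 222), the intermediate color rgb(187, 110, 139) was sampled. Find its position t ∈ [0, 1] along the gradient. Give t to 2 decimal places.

0.41

Invert the lerp on the G channel (largest span, 173): t = (110 − 181) / (8 − 181) = -71/-173 = 0.4104.
Check on R: (187 − 245)/(103 − 245) = 0.4085 ✓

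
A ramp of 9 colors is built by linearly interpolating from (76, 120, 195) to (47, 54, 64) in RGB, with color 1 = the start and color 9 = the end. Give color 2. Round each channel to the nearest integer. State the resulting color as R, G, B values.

(72, 112, 179)

With 9 swatches and endpoints inclusive, swatch 2 sits at t = (2 − 1)/(9 − 1) = 1/8 ≈ 0.125.
R = 76 + 0.125 × (47 − 76) = 72.375 → 72
G = 120 + 0.125 × (54 − 120) = 111.75 → 112
B = 195 + 0.125 × (64 − 195) = 178.625 → 179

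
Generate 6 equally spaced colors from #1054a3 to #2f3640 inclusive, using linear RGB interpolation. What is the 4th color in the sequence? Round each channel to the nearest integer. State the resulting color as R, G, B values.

(35, 66, 104)

With 6 swatches and endpoints inclusive, swatch 4 sits at t = (4 − 1)/(6 − 1) = 3/5 ≈ 0.6.
#1054a3 → (16, 84, 163); #2f3640 → (47, 54, 64).
R = 16 + 0.6 × (47 − 16) = 34.6 → 35
G = 84 + 0.6 × (54 − 84) = 66 → 66
B = 163 + 0.6 × (64 − 163) = 103.6 → 104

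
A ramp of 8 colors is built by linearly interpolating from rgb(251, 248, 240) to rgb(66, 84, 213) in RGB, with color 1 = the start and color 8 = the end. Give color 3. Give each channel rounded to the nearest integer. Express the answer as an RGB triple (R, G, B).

(198, 201, 232)

With 8 swatches and endpoints inclusive, swatch 3 sits at t = (3 − 1)/(8 − 1) = 2/7 ≈ 0.2857.
R = 251 + 0.2857 × (66 − 251) = 198.145 → 198
G = 248 + 0.2857 × (84 − 248) = 201.145 → 201
B = 240 + 0.2857 × (213 − 240) = 232.286 → 232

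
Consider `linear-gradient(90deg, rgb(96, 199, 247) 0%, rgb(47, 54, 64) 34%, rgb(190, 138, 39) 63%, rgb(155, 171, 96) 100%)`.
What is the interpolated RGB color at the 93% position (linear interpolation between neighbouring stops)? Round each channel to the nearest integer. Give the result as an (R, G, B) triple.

93% lies between the 63% and 100% stops, so the local fraction is t = (93 − 63)/(100 − 63) = 30/37 ≈ 0.8108.
R = 190 + 0.8108 × (155 − 190) = 161.622 → 162
G = 138 + 0.8108 × (171 − 138) = 164.756 → 165
B = 39 + 0.8108 × (96 − 39) = 85.216 → 85

(162, 165, 85)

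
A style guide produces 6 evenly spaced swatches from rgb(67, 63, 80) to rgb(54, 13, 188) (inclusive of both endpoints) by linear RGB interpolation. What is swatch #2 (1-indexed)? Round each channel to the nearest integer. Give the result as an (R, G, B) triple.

(64, 53, 102)

With 6 swatches and endpoints inclusive, swatch 2 sits at t = (2 − 1)/(6 − 1) = 1/5 ≈ 0.2.
R = 67 + 0.2 × (54 − 67) = 64.4 → 64
G = 63 + 0.2 × (13 − 63) = 53 → 53
B = 80 + 0.2 × (188 − 80) = 101.6 → 102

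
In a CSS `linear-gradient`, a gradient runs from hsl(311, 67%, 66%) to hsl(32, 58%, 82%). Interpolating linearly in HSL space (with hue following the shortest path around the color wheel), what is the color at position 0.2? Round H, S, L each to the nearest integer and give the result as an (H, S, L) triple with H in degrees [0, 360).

Hue: 32 − 311 = -279°, but |-279| > 180 so the shorter arc goes the other way: Δh = -279 + 360 = 81°.
H = 311 + 0.2 × (81) = 327.2 → 327°
S = 67 + 0.2 × (58 − 67) = 65.2 → 65%
L = 66 + 0.2 × (82 − 66) = 69.2 → 69%

(327, 65, 69)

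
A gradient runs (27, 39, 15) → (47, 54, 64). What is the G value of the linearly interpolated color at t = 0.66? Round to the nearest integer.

G = 39 + 0.66 × (54 − 39) = 48.9 → 49

49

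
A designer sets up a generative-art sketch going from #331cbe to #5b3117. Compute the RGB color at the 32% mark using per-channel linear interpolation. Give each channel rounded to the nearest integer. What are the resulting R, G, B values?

(64, 35, 137)

#331cbe → (51, 28, 190); #5b3117 → (91, 49, 23).
32% corresponds to t = 0.32.
R = 51 + 0.32 × (91 − 51) = 51 + 0.32 × 40 = 63.8 → 64
G = 28 + 0.32 × (49 − 28) = 28 + 0.32 × 21 = 34.72 → 35
B = 190 + 0.32 × (23 − 190) = 190 + 0.32 × -167 = 136.56 → 137
So the blended color is (64, 35, 137), about #402389.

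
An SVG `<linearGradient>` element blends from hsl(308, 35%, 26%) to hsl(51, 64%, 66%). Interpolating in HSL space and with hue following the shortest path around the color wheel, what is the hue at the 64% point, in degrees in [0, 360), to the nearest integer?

14

Hue: 51 − 308 = -257°, but |-257| > 180 so the shorter arc goes the other way: Δh = -257 + 360 = 103°.
H = 308 + 0.64 × (103) = 373.92 → 374 → 374 mod 360 = 14°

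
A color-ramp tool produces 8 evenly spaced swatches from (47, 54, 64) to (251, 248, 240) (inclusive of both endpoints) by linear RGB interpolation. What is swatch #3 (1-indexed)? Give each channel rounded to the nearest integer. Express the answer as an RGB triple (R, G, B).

With 8 swatches and endpoints inclusive, swatch 3 sits at t = (3 − 1)/(8 − 1) = 2/7 ≈ 0.2857.
R = 47 + 0.2857 × (251 − 47) = 105.283 → 105
G = 54 + 0.2857 × (248 − 54) = 109.426 → 109
B = 64 + 0.2857 × (240 − 64) = 114.283 → 114

(105, 109, 114)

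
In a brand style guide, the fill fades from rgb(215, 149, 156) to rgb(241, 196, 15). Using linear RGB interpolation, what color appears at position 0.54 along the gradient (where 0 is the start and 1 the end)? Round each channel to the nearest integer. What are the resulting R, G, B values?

R = 215 + 0.54 × (241 − 215) = 215 + 0.54 × 26 = 229.04 → 229
G = 149 + 0.54 × (196 − 149) = 149 + 0.54 × 47 = 174.38 → 174
B = 156 + 0.54 × (15 − 156) = 156 + 0.54 × -141 = 79.86 → 80

(229, 174, 80)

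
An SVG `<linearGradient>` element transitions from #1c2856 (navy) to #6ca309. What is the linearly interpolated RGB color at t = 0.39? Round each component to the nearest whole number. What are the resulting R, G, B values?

#1c2856 → (28, 40, 86); #6ca309 → (108, 163, 9).
R = 28 + 0.39 × (108 − 28) = 28 + 0.39 × 80 = 59.2 → 59
G = 40 + 0.39 × (163 − 40) = 40 + 0.39 × 123 = 87.97 → 88
B = 86 + 0.39 × (9 − 86) = 86 + 0.39 × -77 = 55.97 → 56

(59, 88, 56)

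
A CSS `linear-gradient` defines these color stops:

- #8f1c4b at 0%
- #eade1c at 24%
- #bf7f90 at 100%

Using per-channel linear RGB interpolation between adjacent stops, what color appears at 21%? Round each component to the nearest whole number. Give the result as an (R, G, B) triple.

(223, 198, 34)

21% lies between the 0% and 24% stops, so the local fraction is t = (21 − 0)/(24 − 0) = 21/24 ≈ 0.875.
#8f1c4b → (143, 28, 75); #eade1c → (234, 222, 28).
R = 143 + 0.875 × (234 − 143) = 222.625 → 223
G = 28 + 0.875 × (222 − 28) = 197.75 → 198
B = 75 + 0.875 × (28 − 75) = 33.875 → 34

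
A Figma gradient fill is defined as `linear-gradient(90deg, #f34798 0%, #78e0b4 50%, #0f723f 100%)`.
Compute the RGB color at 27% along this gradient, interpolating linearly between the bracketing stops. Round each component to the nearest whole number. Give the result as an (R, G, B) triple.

27% lies between the 0% and 50% stops, so the local fraction is t = (27 − 0)/(50 − 0) = 27/50 ≈ 0.54.
#f34798 → (243, 71, 152); #78e0b4 → (120, 224, 180).
R = 243 + 0.54 × (120 − 243) = 176.58 → 177
G = 71 + 0.54 × (224 − 71) = 153.62 → 154
B = 152 + 0.54 × (180 − 152) = 167.12 → 167

(177, 154, 167)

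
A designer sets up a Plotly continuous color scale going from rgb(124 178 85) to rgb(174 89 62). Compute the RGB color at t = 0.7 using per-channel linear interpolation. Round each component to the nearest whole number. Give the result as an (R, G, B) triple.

(159, 116, 69)

R = 124 + 0.7 × (174 − 124) = 124 + 0.7 × 50 = 159 → 159
G = 178 + 0.7 × (89 − 178) = 178 + 0.7 × -89 = 115.7 → 116
B = 85 + 0.7 × (62 − 85) = 85 + 0.7 × -23 = 68.9 → 69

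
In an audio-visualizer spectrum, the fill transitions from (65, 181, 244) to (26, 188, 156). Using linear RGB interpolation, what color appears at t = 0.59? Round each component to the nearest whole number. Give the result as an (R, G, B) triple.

R = 65 + 0.59 × (26 − 65) = 65 + 0.59 × -39 = 41.99 → 42
G = 181 + 0.59 × (188 − 181) = 181 + 0.59 × 7 = 185.13 → 185
B = 244 + 0.59 × (156 − 244) = 244 + 0.59 × -88 = 192.08 → 192

(42, 185, 192)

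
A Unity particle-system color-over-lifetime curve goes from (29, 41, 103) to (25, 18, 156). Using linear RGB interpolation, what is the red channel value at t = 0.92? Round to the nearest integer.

R = 29 + 0.92 × (25 − 29) = 25.32 → 25

25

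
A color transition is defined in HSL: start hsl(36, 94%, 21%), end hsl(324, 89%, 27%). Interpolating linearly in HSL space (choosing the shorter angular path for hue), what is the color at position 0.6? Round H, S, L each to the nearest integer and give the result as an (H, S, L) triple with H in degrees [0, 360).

(353, 91, 25)

Hue: 324 − 36 = 288°, but |288| > 180 so the shorter arc goes the other way: Δh = 288 − 360 = -72°.
H = 36 + 0.6 × (-72) = -7.2 → -7 → -7 mod 360 = 353°
S = 94 + 0.6 × (89 − 94) = 91 → 91%
L = 21 + 0.6 × (27 − 21) = 24.6 → 25%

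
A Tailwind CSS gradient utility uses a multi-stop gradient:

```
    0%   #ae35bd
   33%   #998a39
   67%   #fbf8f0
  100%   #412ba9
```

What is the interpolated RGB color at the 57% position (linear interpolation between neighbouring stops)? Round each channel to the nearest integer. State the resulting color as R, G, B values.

(222, 216, 186)

57% lies between the 33% and 67% stops, so the local fraction is t = (57 − 33)/(67 − 33) = 24/34 ≈ 0.7059.
#998a39 → (153, 138, 57); #fbf8f0 → (251, 248, 240).
R = 153 + 0.7059 × (251 − 153) = 222.178 → 222
G = 138 + 0.7059 × (248 − 138) = 215.649 → 216
B = 57 + 0.7059 × (240 − 57) = 186.18 → 186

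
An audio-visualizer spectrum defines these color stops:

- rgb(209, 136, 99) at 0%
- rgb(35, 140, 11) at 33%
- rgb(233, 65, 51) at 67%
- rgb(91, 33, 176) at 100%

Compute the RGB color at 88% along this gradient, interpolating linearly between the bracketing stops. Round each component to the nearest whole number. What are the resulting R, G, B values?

88% lies between the 67% and 100% stops, so the local fraction is t = (88 − 67)/(100 − 67) = 21/33 ≈ 0.6364.
R = 233 + 0.6364 × (91 − 233) = 142.631 → 143
G = 65 + 0.6364 × (33 − 65) = 44.635 → 45
B = 51 + 0.6364 × (176 − 51) = 130.55 → 131

(143, 45, 131)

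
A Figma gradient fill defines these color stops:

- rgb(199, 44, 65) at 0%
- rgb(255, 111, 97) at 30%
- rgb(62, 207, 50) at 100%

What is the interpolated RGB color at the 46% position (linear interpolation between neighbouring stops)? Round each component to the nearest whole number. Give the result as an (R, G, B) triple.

(211, 133, 86)

46% lies between the 30% and 100% stops, so the local fraction is t = (46 − 30)/(100 − 30) = 16/70 ≈ 0.2286.
R = 255 + 0.2286 × (62 − 255) = 210.88 → 211
G = 111 + 0.2286 × (207 − 111) = 132.946 → 133
B = 97 + 0.2286 × (50 − 97) = 86.256 → 86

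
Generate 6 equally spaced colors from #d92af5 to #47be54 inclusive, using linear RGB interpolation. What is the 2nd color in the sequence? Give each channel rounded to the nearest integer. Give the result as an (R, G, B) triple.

(188, 72, 213)

With 6 swatches and endpoints inclusive, swatch 2 sits at t = (2 − 1)/(6 − 1) = 1/5 ≈ 0.2.
#d92af5 → (217, 42, 245); #47be54 → (71, 190, 84).
R = 217 + 0.2 × (71 − 217) = 187.8 → 188
G = 42 + 0.2 × (190 − 42) = 71.6 → 72
B = 245 + 0.2 × (84 − 245) = 212.8 → 213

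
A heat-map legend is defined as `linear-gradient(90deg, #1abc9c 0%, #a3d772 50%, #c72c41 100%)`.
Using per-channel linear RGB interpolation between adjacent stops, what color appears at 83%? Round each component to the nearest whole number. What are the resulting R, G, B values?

83% lies between the 50% and 100% stops, so the local fraction is t = (83 − 50)/(100 − 50) = 33/50 ≈ 0.66.
#a3d772 → (163, 215, 114); #c72c41 → (199, 44, 65).
R = 163 + 0.66 × (199 − 163) = 186.76 → 187
G = 215 + 0.66 × (44 − 215) = 102.14 → 102
B = 114 + 0.66 × (65 − 114) = 81.66 → 82

(187, 102, 82)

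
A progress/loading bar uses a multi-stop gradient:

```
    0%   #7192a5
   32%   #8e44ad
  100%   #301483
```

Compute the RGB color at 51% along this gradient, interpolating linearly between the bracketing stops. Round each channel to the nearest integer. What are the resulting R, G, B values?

51% lies between the 32% and 100% stops, so the local fraction is t = (51 − 32)/(100 − 32) = 19/68 ≈ 0.2794.
#8e44ad → (142, 68, 173); #301483 → (48, 20, 131).
R = 142 + 0.2794 × (48 − 142) = 115.736 → 116
G = 68 + 0.2794 × (20 − 68) = 54.589 → 55
B = 173 + 0.2794 × (131 − 173) = 161.265 → 161

(116, 55, 161)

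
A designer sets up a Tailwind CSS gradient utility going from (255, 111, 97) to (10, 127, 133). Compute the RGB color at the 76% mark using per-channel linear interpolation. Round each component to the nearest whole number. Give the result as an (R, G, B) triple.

(69, 123, 124)

76% corresponds to t = 0.76.
R = 255 + 0.76 × (10 − 255) = 255 + 0.76 × -245 = 68.8 → 69
G = 111 + 0.76 × (127 − 111) = 111 + 0.76 × 16 = 123.16 → 123
B = 97 + 0.76 × (133 − 97) = 97 + 0.76 × 36 = 124.36 → 124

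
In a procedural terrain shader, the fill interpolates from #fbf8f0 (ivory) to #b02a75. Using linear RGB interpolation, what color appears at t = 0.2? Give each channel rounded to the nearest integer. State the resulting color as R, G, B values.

#fbf8f0 → (251, 248, 240); #b02a75 → (176, 42, 117).
R = 251 + 0.2 × (176 − 251) = 251 + 0.2 × -75 = 236 → 236
G = 248 + 0.2 × (42 − 248) = 248 + 0.2 × -206 = 206.8 → 207
B = 240 + 0.2 × (117 − 240) = 240 + 0.2 × -123 = 215.4 → 215
So the blended color is (236, 207, 215), about #eccfd7.

(236, 207, 215)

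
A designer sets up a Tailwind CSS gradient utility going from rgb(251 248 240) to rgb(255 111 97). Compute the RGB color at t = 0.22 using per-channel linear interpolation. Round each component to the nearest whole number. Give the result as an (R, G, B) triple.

R = 251 + 0.22 × (255 − 251) = 251 + 0.22 × 4 = 251.88 → 252
G = 248 + 0.22 × (111 − 248) = 248 + 0.22 × -137 = 217.86 → 218
B = 240 + 0.22 × (97 − 240) = 240 + 0.22 × -143 = 208.54 → 209

(252, 218, 209)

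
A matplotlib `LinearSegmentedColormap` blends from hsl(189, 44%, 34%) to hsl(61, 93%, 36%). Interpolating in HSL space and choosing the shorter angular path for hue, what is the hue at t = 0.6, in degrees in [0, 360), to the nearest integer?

Hue arc: Δh = 61 − 189 = -128° (|Δh| ≤ 180, already the shorter path).
H = 189 + 0.6 × (-128) = 112.2 → 112°

112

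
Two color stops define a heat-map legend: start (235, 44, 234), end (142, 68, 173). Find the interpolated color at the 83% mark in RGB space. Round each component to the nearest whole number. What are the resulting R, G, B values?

(158, 64, 183)

83% corresponds to t = 0.83.
R = 235 + 0.83 × (142 − 235) = 235 + 0.83 × -93 = 157.81 → 158
G = 44 + 0.83 × (68 − 44) = 44 + 0.83 × 24 = 63.92 → 64
B = 234 + 0.83 × (173 − 234) = 234 + 0.83 × -61 = 183.37 → 183
So the blended color is (158, 64, 183), about #9e40b7.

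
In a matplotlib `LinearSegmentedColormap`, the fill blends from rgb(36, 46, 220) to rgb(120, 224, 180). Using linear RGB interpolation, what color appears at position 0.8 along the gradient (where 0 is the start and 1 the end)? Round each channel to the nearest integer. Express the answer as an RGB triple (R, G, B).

R = 36 + 0.8 × (120 − 36) = 36 + 0.8 × 84 = 103.2 → 103
G = 46 + 0.8 × (224 − 46) = 46 + 0.8 × 178 = 188.4 → 188
B = 220 + 0.8 × (180 − 220) = 220 + 0.8 × -40 = 188 → 188

(103, 188, 188)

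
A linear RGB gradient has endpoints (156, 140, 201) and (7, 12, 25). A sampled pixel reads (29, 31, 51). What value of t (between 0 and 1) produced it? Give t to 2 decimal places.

Invert the lerp on the B channel (largest span, 176): t = (51 − 201) / (25 − 201) = -150/-176 = 0.85227.
Check on R: (29 − 156)/(7 − 156) = 0.8523 ✓

0.85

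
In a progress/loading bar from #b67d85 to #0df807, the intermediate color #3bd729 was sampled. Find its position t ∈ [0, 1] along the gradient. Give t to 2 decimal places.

0.73

Invert the lerp on the R channel (largest span, 169): t = (59 − 182) / (13 − 182) = -123/-169 = 0.72781.
Check on G: (215 − 125)/(248 − 125) = 0.7317 ✓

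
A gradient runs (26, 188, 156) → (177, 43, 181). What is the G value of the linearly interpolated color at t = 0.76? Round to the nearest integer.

G = 188 + 0.76 × (43 − 188) = 77.8 → 78

78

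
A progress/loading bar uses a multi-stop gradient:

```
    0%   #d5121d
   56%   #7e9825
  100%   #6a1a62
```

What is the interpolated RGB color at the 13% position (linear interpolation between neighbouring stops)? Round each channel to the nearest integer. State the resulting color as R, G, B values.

13% lies between the 0% and 56% stops, so the local fraction is t = (13 − 0)/(56 − 0) = 13/56 ≈ 0.2321.
#d5121d → (213, 18, 29); #7e9825 → (126, 152, 37).
R = 213 + 0.2321 × (126 − 213) = 192.807 → 193
G = 18 + 0.2321 × (152 − 18) = 49.101 → 49
B = 29 + 0.2321 × (37 − 29) = 30.857 → 31

(193, 49, 31)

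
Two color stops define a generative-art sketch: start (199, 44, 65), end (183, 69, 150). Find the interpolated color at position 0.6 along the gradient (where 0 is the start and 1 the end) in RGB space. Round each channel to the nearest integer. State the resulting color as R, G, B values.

R = 199 + 0.6 × (183 − 199) = 199 + 0.6 × -16 = 189.4 → 189
G = 44 + 0.6 × (69 − 44) = 44 + 0.6 × 25 = 59 → 59
B = 65 + 0.6 × (150 − 65) = 65 + 0.6 × 85 = 116 → 116

(189, 59, 116)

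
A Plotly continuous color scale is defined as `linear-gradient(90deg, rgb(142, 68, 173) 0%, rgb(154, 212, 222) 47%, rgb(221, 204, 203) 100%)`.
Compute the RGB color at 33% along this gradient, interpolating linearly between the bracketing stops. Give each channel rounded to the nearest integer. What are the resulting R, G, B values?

33% lies between the 0% and 47% stops, so the local fraction is t = (33 − 0)/(47 − 0) = 33/47 ≈ 0.7021.
R = 142 + 0.7021 × (154 − 142) = 150.425 → 150
G = 68 + 0.7021 × (212 − 68) = 169.102 → 169
B = 173 + 0.7021 × (222 − 173) = 207.403 → 207

(150, 169, 207)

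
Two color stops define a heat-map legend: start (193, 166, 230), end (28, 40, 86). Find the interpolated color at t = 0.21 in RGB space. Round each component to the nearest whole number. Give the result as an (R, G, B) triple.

(158, 140, 200)

R = 193 + 0.21 × (28 − 193) = 193 + 0.21 × -165 = 158.35 → 158
G = 166 + 0.21 × (40 − 166) = 166 + 0.21 × -126 = 139.54 → 140
B = 230 + 0.21 × (86 − 230) = 230 + 0.21 × -144 = 199.76 → 200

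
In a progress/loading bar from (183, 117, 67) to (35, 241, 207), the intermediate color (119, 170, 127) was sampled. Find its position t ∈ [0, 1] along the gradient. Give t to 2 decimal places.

Invert the lerp on the R channel (largest span, 148): t = (119 − 183) / (35 − 183) = -64/-148 = 0.43243.
Check on G: (170 − 117)/(241 − 117) = 0.4274 ✓

0.43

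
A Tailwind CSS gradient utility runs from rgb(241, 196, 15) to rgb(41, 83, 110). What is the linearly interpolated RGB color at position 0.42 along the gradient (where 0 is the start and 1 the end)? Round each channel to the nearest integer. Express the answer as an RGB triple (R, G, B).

(157, 149, 55)

R = 241 + 0.42 × (41 − 241) = 241 + 0.42 × -200 = 157 → 157
G = 196 + 0.42 × (83 − 196) = 196 + 0.42 × -113 = 148.54 → 149
B = 15 + 0.42 × (110 − 15) = 15 + 0.42 × 95 = 54.9 → 55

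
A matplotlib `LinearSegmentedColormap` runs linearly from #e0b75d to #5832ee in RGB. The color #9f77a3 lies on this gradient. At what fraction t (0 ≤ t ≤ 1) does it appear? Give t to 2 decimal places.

Invert the lerp on the B channel (largest span, 145): t = (163 − 93) / (238 − 93) = 70/145 = 0.48276.
Check on R: (159 − 224)/(88 − 224) = 0.4779 ✓

0.48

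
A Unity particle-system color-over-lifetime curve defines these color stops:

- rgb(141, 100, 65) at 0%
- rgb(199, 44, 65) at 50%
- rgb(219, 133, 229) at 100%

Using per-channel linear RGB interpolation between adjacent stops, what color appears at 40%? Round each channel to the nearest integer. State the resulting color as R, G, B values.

40% lies between the 0% and 50% stops, so the local fraction is t = (40 − 0)/(50 − 0) = 40/50 ≈ 0.8.
R = 141 + 0.8 × (199 − 141) = 187.4 → 187
G = 100 + 0.8 × (44 − 100) = 55.2 → 55
B = 65 + 0.8 × (65 − 65) = 65 → 65

(187, 55, 65)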